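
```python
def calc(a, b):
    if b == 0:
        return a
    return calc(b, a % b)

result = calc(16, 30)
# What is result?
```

calc(16, 30) -> calc(30, 16) -> calc(16, 14) -> calc(14, 2) -> calc(2, 0) -> 2

Answer: 2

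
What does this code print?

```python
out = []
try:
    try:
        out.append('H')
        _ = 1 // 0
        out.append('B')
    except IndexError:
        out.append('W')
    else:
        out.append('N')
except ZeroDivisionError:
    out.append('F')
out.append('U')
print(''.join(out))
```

Execution trace: 'H' (try body) → 'F' (outer except ZeroDivisionError) → 'U' (after the try/except). Output: HFU

Answer: HFU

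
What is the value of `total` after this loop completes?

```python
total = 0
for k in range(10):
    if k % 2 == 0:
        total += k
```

Sum of even numbers 0 to 9
`total` takes the values: 0 → 2 → 6 → 12 → 20

Answer: 20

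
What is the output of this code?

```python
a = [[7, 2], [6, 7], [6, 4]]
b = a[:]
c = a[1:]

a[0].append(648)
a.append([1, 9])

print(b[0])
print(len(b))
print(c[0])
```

Key concept: slice with nested mutation.
Step by step:
`a = [[7, 2], [6, 7], [6, 4]]` → a = [[7, 2], [6, 7], [6, 4]]
`b = a[:]` → b = [[7, 2], [6, 7], [6, 4]]
`c = a[1:]` → c = [[6, 7], [6, 4]]
`a[0].append(648)` → a = [[7, 2, 648], [6, 7], [6, 4]]; b = [[7, 2, 648], [6, 7], [6, 4]]
`a.append([1, 9])` → a = [[7, 2, 648], [6, 7], [6, 4], [1, 9]]
`print(b[0])` → prints [7, 2, 648]
`print(len(b))` → prints 3
`print(c[0])` → prints [6, 7]

Answer:
[7, 2, 648]
3
[6, 7]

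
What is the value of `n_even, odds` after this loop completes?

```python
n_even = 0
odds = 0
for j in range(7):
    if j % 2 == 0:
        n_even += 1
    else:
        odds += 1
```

Count evens and odds in range(7)
`n_even, odds` takes the values: (0, 0) → (1, 0) → (1, 1) → (2, 1) → (2, 2) → (3, 2) → (3, 3) → (4, 3)

Answer: 4, 3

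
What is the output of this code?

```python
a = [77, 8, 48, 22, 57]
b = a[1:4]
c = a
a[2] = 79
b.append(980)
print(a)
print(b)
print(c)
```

Key concept: slice vs alias.
Step by step:
`a = [77, 8, 48, 22, 57]` → a = [77, 8, 48, 22, 57]
`b = a[1:4]` → b = [8, 48, 22]
`c = a` → c = [77, 8, 48, 22, 57] (same object as a)
`a[2] = 79` → a = [77, 8, 79, 22, 57] (same object as c); c = [77, 8, 79, 22, 57] (same object as a)
`b.append(980)` → b = [8, 48, 22, 980]
`print(a)` → prints [77, 8, 79, 22, 57]
`print(b)` → prints [8, 48, 22, 980]
`print(c)` → prints [77, 8, 79, 22, 57]

Answer:
[77, 8, 79, 22, 57]
[8, 48, 22, 980]
[77, 8, 79, 22, 57]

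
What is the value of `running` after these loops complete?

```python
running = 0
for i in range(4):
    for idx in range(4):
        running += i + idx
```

Sum of all i+idx for i,idx in 4x4
`running` takes the values: 0 → 1 → 3 → 6 → 7 → 9 → 12 → 16 → 18 → 21 → 25 → 30 → 33 → 37 → 42 → 48

Answer: 48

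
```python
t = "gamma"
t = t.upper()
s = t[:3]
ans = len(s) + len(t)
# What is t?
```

Trace:
`t = "gamma"` → t = 'gamma'
`t = t.upper()` → t = 'GAMMA'
`s = t[:3]` → s = 'GAM'
`ans = len(s) + len(t)` → ans = 8
So t = 'GAMMA'

Answer: 'GAMMA'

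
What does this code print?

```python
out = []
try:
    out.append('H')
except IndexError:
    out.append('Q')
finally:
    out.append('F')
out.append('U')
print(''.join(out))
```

Execution trace: 'H' (try body, no exception) → 'F' (finally) → 'U' (after the try/except). Output: HFU

Answer: HFU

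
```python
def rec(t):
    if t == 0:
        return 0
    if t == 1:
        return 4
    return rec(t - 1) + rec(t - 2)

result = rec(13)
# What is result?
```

Build up from base cases: rec(0)=0, rec(1)=4, rec(2)=4, rec(3)=8, rec(4)=12, rec(5)=20, rec(6)=32, ..., rec(13)=932

Answer: 932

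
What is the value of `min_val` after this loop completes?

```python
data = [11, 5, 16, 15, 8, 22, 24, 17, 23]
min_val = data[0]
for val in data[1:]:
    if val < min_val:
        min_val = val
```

Minimum of [11, 5, 16, 15, 8, 22, 24, 17, 23]
`min_val` takes the values: 11 → 5

Answer: 5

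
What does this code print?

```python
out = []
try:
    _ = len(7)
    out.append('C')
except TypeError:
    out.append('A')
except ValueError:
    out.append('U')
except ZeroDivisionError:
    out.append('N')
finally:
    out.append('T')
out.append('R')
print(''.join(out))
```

Execution trace: 'A' (except TypeError) → 'T' (finally) → 'R' (after the try/except). Output: ATR

Answer: ATR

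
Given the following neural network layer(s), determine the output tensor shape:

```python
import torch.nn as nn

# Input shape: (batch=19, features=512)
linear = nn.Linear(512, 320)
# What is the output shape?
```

Input: (19, 512) -> Output: (19, 320)

Answer: (19, 320)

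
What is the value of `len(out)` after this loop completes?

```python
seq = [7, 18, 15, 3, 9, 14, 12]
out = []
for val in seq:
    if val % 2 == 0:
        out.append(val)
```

Count even numbers in [7, 18, 15, 3, 9, 14, 12]
`out` takes the values: [] → [18] → [18, 14] → [18, 14, 12]
So `len(out)` = 3

Answer: 3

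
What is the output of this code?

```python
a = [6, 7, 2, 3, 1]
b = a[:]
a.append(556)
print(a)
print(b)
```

Key concept: slice [:] creates copy.
Step by step:
`a = [6, 7, 2, 3, 1]` → a = [6, 7, 2, 3, 1]
`b = a[:]` → b = [6, 7, 2, 3, 1]
`a.append(556)` → a = [6, 7, 2, 3, 1, 556]
`print(a)` → prints [6, 7, 2, 3, 1, 556]
`print(b)` → prints [6, 7, 2, 3, 1]

Answer:
[6, 7, 2, 3, 1, 556]
[6, 7, 2, 3, 1]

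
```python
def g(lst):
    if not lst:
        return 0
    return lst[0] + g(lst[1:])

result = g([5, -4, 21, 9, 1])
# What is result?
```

5 + (-4) + 21 + 9 + 1 + 0 = 32

Answer: 32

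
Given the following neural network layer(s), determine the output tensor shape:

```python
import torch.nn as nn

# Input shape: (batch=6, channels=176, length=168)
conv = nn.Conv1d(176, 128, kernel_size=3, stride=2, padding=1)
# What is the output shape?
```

Input: (6, 176, 168) -> Output: (6, 128, 84)

Answer: (6, 128, 84)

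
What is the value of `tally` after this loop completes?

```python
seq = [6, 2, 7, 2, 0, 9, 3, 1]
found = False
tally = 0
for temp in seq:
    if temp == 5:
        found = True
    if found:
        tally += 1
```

Count elements after first 5 in [6, 2, 7, 2, 0, 9, 3, 1]
`tally` takes the values: 0

Answer: 0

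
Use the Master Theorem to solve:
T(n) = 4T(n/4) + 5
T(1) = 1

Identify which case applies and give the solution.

a=4, b=4, f(n)=5. log_4(4) = 1. Since c=0 < 1, Case 1 applies: T(n) = Θ(n^log_b(a)) = O(n).

Answer: O(n) - Case 1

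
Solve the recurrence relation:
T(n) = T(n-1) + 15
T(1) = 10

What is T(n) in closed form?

Unrolling: T(n) = T(1) + 15·(n-1) = 10 + 15(n-1) = 15n - 5.

Answer: T(n) = 15n - 5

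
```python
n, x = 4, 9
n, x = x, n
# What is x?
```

Trace:
`n, x = 4, 9` → n = 4; x = 9
`n, x = x, n` → n = 9; x = 4
So x = 4

Answer: 4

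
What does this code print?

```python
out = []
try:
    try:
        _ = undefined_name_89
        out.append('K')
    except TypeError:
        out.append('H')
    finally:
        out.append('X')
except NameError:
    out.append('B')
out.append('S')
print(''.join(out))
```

Execution trace: 'X' (finally) → 'B' (outer except NameError) → 'S' (after the try/except). Output: XBS

Answer: XBS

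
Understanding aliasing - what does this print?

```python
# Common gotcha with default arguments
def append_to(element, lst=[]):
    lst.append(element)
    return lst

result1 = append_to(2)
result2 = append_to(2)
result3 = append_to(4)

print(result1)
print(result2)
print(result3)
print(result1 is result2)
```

Key concept: mutable default argument gotcha.
Step by step:
`result1 = append_to(2)` → result1 = [2]
`result2 = append_to(2)` → result1 = [2, 2] (same object as result2); result2 = [2, 2] (same object as result1)
`result3 = append_to(4)` → result1 = [2, 2, 4] (same object as result2, result3); result2 = [2, 2, 4] (same object as result1, result3); result3 = [2, 2, 4] (same object as result1, result2)
`print(result1)` → prints [2, 2, 4]
`print(result2)` → prints [2, 2, 4]
`print(result3)` → prints [2, 2, 4]
`print(result1 is result2)` → prints True

Answer:
[2, 2, 4]
[2, 2, 4]
[2, 2, 4]
True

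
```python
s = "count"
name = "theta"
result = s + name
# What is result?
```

Trace:
`s = "count"` → s = 'count'
`name = "theta"` → name = 'theta'
`result = s + name` → result = 'counttheta'
So result = 'counttheta'

Answer: 'counttheta'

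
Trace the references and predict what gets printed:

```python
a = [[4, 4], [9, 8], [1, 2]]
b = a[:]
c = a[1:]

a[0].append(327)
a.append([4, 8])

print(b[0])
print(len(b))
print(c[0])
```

Key concept: slice with nested mutation.
Step by step:
`a = [[4, 4], [9, 8], [1, 2]]` → a = [[4, 4], [9, 8], [1, 2]]
`b = a[:]` → b = [[4, 4], [9, 8], [1, 2]]
`c = a[1:]` → c = [[9, 8], [1, 2]]
`a[0].append(327)` → a = [[4, 4, 327], [9, 8], [1, 2]]; b = [[4, 4, 327], [9, 8], [1, 2]]
`a.append([4, 8])` → a = [[4, 4, 327], [9, 8], [1, 2], [4, 8]]
`print(b[0])` → prints [4, 4, 327]
`print(len(b))` → prints 3
`print(c[0])` → prints [9, 8]

Answer:
[4, 4, 327]
3
[9, 8]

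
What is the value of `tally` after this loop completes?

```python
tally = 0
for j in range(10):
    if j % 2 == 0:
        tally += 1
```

Count numbers divisible by 2 in range(10)
`tally` takes the values: 0 → 1 → 2 → 3 → 4 → 5

Answer: 5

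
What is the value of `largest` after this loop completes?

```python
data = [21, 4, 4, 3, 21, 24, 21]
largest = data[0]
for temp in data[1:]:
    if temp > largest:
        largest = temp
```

Maximum of [21, 4, 4, 3, 21, 24, 21]
`largest` takes the values: 21 → 24

Answer: 24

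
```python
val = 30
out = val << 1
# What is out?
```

Trace:
`val = 30` → val = 30
`out = val << 1` → out = 60
So out = 60

Answer: 60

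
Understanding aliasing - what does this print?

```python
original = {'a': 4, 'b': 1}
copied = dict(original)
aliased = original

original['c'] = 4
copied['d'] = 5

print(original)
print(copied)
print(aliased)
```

Key concept: dict() creates copy, assignment creates alias.
Step by step:
`original = {'a': 4, 'b': 1}` → original = {'a': 4, 'b': 1}
`copied = dict(original)` → copied = {'a': 4, 'b': 1}
`aliased = original` → aliased = {'a': 4, 'b': 1} (same object as original)
`original['c'] = 4` → original = {'a': 4, 'b': 1, 'c': 4} (same object as aliased); aliased = {'a': 4, 'b': 1, 'c': 4} (same object as original)
`copied['d'] = 5` → copied = {'a': 4, 'b': 1, 'd': 5}
`print(original)` → prints {'a': 4, 'b': 1, 'c': 4}
`print(copied)` → prints {'a': 4, 'b': 1, 'd': 5}
`print(aliased)` → prints {'a': 4, 'b': 1, 'c': 4}

Answer:
{'a': 4, 'b': 1, 'c': 4}
{'a': 4, 'b': 1, 'd': 5}
{'a': 4, 'b': 1, 'c': 4}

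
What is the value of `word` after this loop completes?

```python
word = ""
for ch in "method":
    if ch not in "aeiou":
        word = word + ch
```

Remove vowels from 'method'
`word` takes the values: "" → "m" → "mt" → "mth" → "mthd"

Answer: "mthd"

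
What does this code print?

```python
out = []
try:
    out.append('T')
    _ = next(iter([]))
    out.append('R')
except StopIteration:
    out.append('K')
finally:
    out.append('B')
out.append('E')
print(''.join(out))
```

Execution trace: 'T' (try body) → 'K' (except StopIteration) → 'B' (finally) → 'E' (after the try/except). Output: TKBE

Answer: TKBE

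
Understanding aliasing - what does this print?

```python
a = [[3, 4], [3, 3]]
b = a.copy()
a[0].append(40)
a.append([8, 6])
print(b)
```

Key concept: shallow copy with nested lists.
Step by step:
`a = [[3, 4], [3, 3]]` → a = [[3, 4], [3, 3]]
`b = a.copy()` → b = [[3, 4], [3, 3]]
`a[0].append(40)` → a = [[3, 4, 40], [3, 3]]; b = [[3, 4, 40], [3, 3]]
`a.append([8, 6])` → a = [[3, 4, 40], [3, 3], [8, 6]]
`print(b)` → prints [[3, 4, 40], [3, 3]]

Answer: [[3, 4, 40], [3, 3]]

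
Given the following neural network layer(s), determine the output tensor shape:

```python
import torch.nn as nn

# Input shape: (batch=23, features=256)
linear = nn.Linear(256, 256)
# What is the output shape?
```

Input: (23, 256) -> Output: (23, 256)

Answer: (23, 256)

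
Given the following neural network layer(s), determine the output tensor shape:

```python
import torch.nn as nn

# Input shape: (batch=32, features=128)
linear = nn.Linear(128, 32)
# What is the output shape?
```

Input: (32, 128) -> Output: (32, 32)

Answer: (32, 32)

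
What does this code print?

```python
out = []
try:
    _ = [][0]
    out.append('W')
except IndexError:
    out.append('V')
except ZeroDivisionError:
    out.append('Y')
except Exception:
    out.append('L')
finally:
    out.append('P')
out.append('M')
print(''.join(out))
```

Execution trace: 'V' (except IndexError) → 'P' (finally) → 'M' (after the try/except). Output: VPM

Answer: VPM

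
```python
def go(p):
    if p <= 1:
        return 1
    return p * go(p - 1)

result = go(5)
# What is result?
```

go(5) = 5 * 4 * 3 * 2 * 1 = 120

Answer: 120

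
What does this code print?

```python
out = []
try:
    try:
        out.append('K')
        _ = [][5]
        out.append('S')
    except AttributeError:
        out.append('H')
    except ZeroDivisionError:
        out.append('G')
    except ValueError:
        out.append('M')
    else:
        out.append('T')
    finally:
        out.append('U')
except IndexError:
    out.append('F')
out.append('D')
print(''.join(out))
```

Execution trace: 'K' (try body) → 'U' (finally) → 'F' (outer except IndexError) → 'D' (after the try/except). Output: KUFD

Answer: KUFD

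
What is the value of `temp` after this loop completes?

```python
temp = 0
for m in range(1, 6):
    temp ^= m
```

XOR of 1 to 5
`temp` takes the values: 0 → 1 → 3 → 0 → 4 → 1

Answer: 1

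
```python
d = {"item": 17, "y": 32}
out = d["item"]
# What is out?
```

Trace:
`d = {"item": 17, "y": 32}` → d = {'item': 17, 'y': 32}
`out = d["item"]` → out = 17
So out = 17

Answer: 17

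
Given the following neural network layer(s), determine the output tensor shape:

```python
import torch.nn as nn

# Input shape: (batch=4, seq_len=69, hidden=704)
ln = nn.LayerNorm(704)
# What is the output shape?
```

Input: (4, 69, 704) -> Output: (4, 69, 704)

Answer: (4, 69, 704)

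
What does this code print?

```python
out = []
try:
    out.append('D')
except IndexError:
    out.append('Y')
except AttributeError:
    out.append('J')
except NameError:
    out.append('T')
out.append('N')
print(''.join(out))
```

Execution trace: 'D' (try body, no exception) → 'N' (after the try/except). Output: DN

Answer: DN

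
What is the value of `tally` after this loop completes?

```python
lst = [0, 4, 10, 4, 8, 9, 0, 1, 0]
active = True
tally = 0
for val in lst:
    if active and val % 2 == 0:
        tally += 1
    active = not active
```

Count even values at even positions
`tally` takes the values: 0 → 1 → 2 → 3 → 4 → 5

Answer: 5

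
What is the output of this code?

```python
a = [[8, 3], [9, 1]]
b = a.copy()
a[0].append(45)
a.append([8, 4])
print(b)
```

Key concept: shallow copy with nested lists.
Step by step:
`a = [[8, 3], [9, 1]]` → a = [[8, 3], [9, 1]]
`b = a.copy()` → b = [[8, 3], [9, 1]]
`a[0].append(45)` → a = [[8, 3, 45], [9, 1]]; b = [[8, 3, 45], [9, 1]]
`a.append([8, 4])` → a = [[8, 3, 45], [9, 1], [8, 4]]
`print(b)` → prints [[8, 3, 45], [9, 1]]

Answer: [[8, 3, 45], [9, 1]]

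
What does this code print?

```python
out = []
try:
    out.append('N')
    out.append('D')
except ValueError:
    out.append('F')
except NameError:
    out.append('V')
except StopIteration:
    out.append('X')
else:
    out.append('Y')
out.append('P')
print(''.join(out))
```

Execution trace: 'N' (try body) → 'D' (try body, no exception) → 'Y' (else) → 'P' (after the try/except). Output: NDYP

Answer: NDYP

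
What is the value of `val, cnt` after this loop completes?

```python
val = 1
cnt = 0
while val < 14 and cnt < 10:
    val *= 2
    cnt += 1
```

Double until >= 14 or 10 iterations
`val, cnt` takes the values: (1, 0) → (2, 0) → (2, 1) → (4, 1) → (4, 2) → (8, 2) → (8, 3) → (16, 3) → (16, 4)

Answer: 16, 4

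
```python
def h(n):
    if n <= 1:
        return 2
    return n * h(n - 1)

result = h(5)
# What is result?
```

h(5) = 5 * 4 * 3 * 2 * 2 = 240

Answer: 240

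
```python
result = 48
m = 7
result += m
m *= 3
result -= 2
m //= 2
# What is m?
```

Trace:
`result = 48` → result = 48
`m = 7` → m = 7
`result += m` → result = 55
`m *= 3` → m = 21
`result -= 2` → result = 53
`m //= 2` → m = 10
So m = 10

Answer: 10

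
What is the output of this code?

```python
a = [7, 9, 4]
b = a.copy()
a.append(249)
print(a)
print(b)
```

Key concept: list.copy() creates independent copy.
Step by step:
`a = [7, 9, 4]` → a = [7, 9, 4]
`b = a.copy()` → b = [7, 9, 4]
`a.append(249)` → a = [7, 9, 4, 249]
`print(a)` → prints [7, 9, 4, 249]
`print(b)` → prints [7, 9, 4]

Answer:
[7, 9, 4, 249]
[7, 9, 4]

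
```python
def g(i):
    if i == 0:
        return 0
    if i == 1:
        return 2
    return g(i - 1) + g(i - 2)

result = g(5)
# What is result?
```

Build up from base cases: g(0)=0, g(1)=2, g(2)=2, g(3)=4, g(4)=6, g(5)=10

Answer: 10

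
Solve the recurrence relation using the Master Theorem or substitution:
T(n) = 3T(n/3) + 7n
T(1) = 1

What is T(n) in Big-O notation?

By Master Theorem: a=3, b=3, f(n)=7n. Since log_3(3) = 1 and f(n) = Θ(n^1), Case 2 applies. T(n) = O(n log n).

Answer: O(n log n)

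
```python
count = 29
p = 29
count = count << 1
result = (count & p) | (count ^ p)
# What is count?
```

Trace:
`count = 29` → count = 29
`p = 29` → p = 29
`count = count << 1` → count = 58
`result = (count & p) | (count ^ p)` → result = 63
So count = 58

Answer: 58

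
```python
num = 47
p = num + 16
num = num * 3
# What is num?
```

Trace:
`num = 47` → num = 47
`p = num + 16` → p = 63
`num = num * 3` → num = 141
So num = 141

Answer: 141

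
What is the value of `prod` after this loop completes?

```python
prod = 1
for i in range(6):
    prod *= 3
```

3^6 = 729
`prod` takes the values: 1 → 3 → 9 → 27 → 81 → 243 → 729

Answer: 729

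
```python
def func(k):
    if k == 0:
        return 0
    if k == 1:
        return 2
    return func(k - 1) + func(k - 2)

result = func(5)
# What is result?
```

Build up from base cases: func(0)=0, func(1)=2, func(2)=2, func(3)=4, func(4)=6, func(5)=10

Answer: 10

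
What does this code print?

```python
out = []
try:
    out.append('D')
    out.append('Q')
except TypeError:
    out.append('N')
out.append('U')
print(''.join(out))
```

Execution trace: 'D' (try body) → 'Q' (try body, no exception) → 'U' (after the try/except). Output: DQU

Answer: DQU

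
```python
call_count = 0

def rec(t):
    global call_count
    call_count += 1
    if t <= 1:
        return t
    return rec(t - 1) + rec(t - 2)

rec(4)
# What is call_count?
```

Calls(t) = 1 + Calls(t-1) + Calls(t-2); Calls(0)=Calls(1)=1. For t=4 this gives 9.

Answer: 9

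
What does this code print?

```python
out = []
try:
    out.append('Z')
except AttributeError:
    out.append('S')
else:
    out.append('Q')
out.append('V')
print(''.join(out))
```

Execution trace: 'Z' (try body, no exception) → 'Q' (else) → 'V' (after the try/except). Output: ZQV

Answer: ZQV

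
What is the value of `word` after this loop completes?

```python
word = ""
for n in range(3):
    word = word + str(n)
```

Concatenate digits 0 to 2
`word` takes the values: "" → "0" → "01" → "012"

Answer: "012"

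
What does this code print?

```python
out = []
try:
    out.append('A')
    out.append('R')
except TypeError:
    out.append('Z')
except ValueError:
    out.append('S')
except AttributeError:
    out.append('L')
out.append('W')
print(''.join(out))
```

Execution trace: 'A' (try body) → 'R' (try body, no exception) → 'W' (after the try/except). Output: ARW

Answer: ARW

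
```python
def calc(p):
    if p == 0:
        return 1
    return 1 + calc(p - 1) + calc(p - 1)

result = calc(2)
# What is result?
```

calc(p) = 1 + 2·calc(p-1), calc(0)=1. Closed form: (1+1)·2^2 - 1 = 7.

Answer: 7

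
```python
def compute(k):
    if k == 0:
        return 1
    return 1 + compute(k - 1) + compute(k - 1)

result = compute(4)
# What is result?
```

compute(k) = 1 + 2·compute(k-1), compute(0)=1. Closed form: (1+1)·2^4 - 1 = 31.

Answer: 31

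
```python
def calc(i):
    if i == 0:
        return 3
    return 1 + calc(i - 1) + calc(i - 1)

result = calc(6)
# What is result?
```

calc(i) = 1 + 2·calc(i-1), calc(0)=3. Closed form: (3+1)·2^6 - 1 = 255.

Answer: 255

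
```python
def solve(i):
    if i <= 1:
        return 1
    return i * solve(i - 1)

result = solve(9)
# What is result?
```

solve(9) = 9 * 8 * 7 * 6 * 5 * 4 * 3 * 2 * 1 = 362880

Answer: 362880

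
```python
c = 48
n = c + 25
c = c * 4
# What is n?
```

Trace:
`c = 48` → c = 48
`n = c + 25` → n = 73
`c = c * 4` → c = 192
So n = 73

Answer: 73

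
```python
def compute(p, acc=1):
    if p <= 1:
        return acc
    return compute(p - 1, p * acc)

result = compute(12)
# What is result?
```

Accumulator trace (n, acc): (12, 1) -> (11, 12) -> (10, 132) -> (9, 1320) -> (8, 11880) -> (7, 95040) -> (6, 665280) -> (5, 3991680) -> (4, 19958400) -> (3, 79833600) -> (2, 239500800) -> (1, 479001600) -> return 479001600

Answer: 479001600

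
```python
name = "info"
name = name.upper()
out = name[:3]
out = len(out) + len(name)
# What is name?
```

Trace:
`name = "info"` → name = 'info'
`name = name.upper()` → name = 'INFO'
`out = name[:3]` → out = 'INF'
`out = len(out) + len(name)` → out = 7
So name = 'INFO'

Answer: 'INFO'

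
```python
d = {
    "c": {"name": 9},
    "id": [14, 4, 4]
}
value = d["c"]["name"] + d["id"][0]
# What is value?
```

Trace:
`d = { ...` → d = {'c': {'name': 9}, 'id': [14, 4, 4]}
`value = d["c"]["name"] + d["id"][0]` → value = 23
So value = 23

Answer: 23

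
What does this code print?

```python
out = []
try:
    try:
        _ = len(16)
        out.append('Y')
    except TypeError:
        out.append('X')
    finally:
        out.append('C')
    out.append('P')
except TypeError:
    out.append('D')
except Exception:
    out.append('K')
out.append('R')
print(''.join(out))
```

Execution trace: 'X' (inner except TypeError) → 'C' (inner finally) → 'P' (try body, no exception) → 'R' (after the try/except). Output: XCPR

Answer: XCPR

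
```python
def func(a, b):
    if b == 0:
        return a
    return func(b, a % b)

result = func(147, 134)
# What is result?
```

func(147, 134) -> func(134, 13) -> func(13, 4) -> func(4, 1) -> func(1, 0) -> 1

Answer: 1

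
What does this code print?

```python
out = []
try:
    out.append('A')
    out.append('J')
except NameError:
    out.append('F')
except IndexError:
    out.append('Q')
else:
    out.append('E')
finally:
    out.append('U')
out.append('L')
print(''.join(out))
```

Execution trace: 'A' (try body) → 'J' (try body, no exception) → 'E' (else) → 'U' (finally) → 'L' (after the try/except). Output: AJEUL

Answer: AJEUL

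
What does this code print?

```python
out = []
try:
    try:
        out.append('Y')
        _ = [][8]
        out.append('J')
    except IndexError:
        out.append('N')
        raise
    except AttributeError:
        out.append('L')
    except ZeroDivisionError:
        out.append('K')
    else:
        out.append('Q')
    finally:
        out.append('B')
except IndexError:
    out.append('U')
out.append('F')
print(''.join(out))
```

Execution trace: 'Y' (try body) → 'N' (except IndexError) → 'B' (finally) → 'U' (outer except IndexError) → 'F' (after the try/except). Output: YNBUF

Answer: YNBUF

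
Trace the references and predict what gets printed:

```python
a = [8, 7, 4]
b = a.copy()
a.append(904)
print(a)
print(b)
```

Key concept: list.copy() creates independent copy.
Step by step:
`a = [8, 7, 4]` → a = [8, 7, 4]
`b = a.copy()` → b = [8, 7, 4]
`a.append(904)` → a = [8, 7, 4, 904]
`print(a)` → prints [8, 7, 4, 904]
`print(b)` → prints [8, 7, 4]

Answer:
[8, 7, 4, 904]
[8, 7, 4]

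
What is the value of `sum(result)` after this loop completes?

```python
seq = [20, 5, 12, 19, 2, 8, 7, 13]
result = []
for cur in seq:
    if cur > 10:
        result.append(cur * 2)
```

Sum of doubled values > 10
`result` takes the values: [] → [40] → [40, 24] → [40, 24, 38] → [40, 24, 38, 26]
So `sum(result)` = 128

Answer: 128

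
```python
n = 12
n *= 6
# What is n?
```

Trace:
`n = 12` → n = 12
`n *= 6` → n = 72
So n = 72

Answer: 72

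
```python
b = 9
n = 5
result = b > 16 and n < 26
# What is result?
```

Trace:
`b = 9` → b = 9
`n = 5` → n = 5
`result = b > 16 and n < 26` → result = False
So result = False

Answer: False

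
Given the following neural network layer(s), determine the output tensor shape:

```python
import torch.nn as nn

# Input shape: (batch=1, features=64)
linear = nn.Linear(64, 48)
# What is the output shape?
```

Input: (1, 64) -> Output: (1, 48)

Answer: (1, 48)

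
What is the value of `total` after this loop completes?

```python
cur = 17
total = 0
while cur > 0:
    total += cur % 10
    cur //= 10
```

Sum digits of 17
`total` takes the values: 0 → 7 → 8

Answer: 8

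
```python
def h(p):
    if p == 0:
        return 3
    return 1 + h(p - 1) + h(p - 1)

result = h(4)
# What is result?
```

h(p) = 1 + 2·h(p-1), h(0)=3. Closed form: (3+1)·2^4 - 1 = 63.

Answer: 63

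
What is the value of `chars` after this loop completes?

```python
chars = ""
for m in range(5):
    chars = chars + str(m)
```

Concatenate digits 0 to 4
`chars` takes the values: "" → "0" → "01" → "012" → "0123" → "01234"

Answer: "01234"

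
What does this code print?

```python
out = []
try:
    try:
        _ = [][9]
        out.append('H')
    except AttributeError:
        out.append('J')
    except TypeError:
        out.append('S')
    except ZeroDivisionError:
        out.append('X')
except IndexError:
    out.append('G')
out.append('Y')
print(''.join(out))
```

Execution trace: 'G' (outer except IndexError) → 'Y' (after the try/except). Output: GY

Answer: GY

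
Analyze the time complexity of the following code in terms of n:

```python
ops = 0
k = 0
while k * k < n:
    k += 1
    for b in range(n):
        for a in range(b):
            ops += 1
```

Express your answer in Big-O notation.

Each loop level contributes: √n × n × n. Multiplying the contributions gives O(n^2√n).

Answer: O(n^2√n)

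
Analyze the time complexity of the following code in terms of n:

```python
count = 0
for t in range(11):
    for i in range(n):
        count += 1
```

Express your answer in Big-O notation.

Each loop level contributes: 1 × n. Multiplying the contributions gives O(n).

Answer: O(n)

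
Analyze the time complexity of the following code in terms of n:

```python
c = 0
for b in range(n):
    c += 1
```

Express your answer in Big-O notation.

Each loop level contributes: n. Multiplying the contributions gives O(n).

Answer: O(n)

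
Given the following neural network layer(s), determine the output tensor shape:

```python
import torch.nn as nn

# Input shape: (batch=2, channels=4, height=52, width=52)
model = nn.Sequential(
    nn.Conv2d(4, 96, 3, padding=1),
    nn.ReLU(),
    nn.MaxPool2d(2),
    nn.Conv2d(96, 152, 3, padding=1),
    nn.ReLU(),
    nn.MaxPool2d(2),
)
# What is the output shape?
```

Input: (2, 4, 52, 52) -> after first Conv2d: (2, 96, 52, 52) -> after first MaxPool2d: (2, 96, 26, 26) -> after second Conv2d: (2, 152, 26, 26) -> Output: (2, 152, 13, 13)

Answer: (2, 152, 13, 13)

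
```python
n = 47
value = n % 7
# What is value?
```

Trace:
`n = 47` → n = 47
`value = n % 7` → value = 5
So value = 5

Answer: 5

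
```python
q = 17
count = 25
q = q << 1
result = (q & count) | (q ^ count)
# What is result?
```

Trace:
`q = 17` → q = 17
`count = 25` → count = 25
`q = q << 1` → q = 34
`result = (q & count) | (q ^ count)` → result = 59
So result = 59

Answer: 59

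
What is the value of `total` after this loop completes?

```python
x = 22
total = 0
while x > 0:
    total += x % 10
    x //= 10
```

Sum digits of 22
`total` takes the values: 0 → 2 → 4

Answer: 4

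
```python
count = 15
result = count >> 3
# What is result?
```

Trace:
`count = 15` → count = 15
`result = count >> 3` → result = 1
So result = 1

Answer: 1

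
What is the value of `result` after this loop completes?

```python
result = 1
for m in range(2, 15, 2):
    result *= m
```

Product of even numbers 2 to 14
`result` takes the values: 1 → 2 → 8 → 48 → 384 → 3840 → 46080 → 645120

Answer: 645120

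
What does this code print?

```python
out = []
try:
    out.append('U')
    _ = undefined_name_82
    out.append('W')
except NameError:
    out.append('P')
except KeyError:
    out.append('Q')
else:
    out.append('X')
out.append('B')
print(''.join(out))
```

Execution trace: 'U' (try body) → 'P' (except NameError) → 'B' (after the try/except). Output: UPB

Answer: UPB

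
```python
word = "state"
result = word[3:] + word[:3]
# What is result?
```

Trace:
`word = "state"` → word = 'state'
`result = word[3:] + word[:3]` → result = 'testa'
So result = 'testa'

Answer: 'testa'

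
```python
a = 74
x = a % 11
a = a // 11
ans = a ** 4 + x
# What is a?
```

Trace:
`a = 74` → a = 74
`x = a % 11` → x = 8
`a = a // 11` → a = 6
`ans = a ** 4 + x` → ans = 1304
So a = 6

Answer: 6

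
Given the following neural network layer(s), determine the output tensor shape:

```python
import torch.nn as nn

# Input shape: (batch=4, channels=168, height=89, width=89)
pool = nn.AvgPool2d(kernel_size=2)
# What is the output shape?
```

Input: (4, 168, 89, 89) -> Output: (4, 168, 44, 44)

Answer: (4, 168, 44, 44)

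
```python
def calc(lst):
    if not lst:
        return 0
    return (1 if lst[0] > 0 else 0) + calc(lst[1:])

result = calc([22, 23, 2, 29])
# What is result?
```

Count of positive elements in [22, 23, 2, 29] = 4

Answer: 4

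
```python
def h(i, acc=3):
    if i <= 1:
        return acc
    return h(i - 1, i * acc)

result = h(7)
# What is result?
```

Accumulator trace (n, acc): (7, 3) -> (6, 21) -> (5, 126) -> (4, 630) -> (3, 2520) -> (2, 7560) -> (1, 15120) -> return 15120

Answer: 15120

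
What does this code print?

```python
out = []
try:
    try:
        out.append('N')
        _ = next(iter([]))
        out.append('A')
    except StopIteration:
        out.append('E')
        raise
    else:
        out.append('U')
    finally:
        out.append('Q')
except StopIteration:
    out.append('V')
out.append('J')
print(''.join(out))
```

Execution trace: 'N' (inner try body) → 'E' (inner except StopIteration) → 'Q' (inner finally) → 'V' (outer except StopIteration) → 'J' (after the try/except). Output: NEQVJ

Answer: NEQVJ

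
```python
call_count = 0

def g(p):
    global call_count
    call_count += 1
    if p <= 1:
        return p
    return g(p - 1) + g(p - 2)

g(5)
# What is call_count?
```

Calls(p) = 1 + Calls(p-1) + Calls(p-2); Calls(0)=Calls(1)=1. For p=5 this gives 15.

Answer: 15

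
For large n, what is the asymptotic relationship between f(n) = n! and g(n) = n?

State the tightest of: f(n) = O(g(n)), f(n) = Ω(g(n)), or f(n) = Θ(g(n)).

n! vs n: f(n) = Ω(g(n)) but not O(g(n)) — n! grows strictly faster than n.

Answer: f(n) = Ω(g(n)) but not O(g(n)) — n! grows strictly faster than n.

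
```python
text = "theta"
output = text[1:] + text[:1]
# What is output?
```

Trace:
`text = "theta"` → text = 'theta'
`output = text[1:] + text[:1]` → output = 'hetat'
So output = 'hetat'

Answer: 'hetat'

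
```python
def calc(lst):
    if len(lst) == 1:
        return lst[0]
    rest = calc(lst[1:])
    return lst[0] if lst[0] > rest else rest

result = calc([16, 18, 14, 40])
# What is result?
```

Recursive max over [16, 18, 14, 40] = 40

Answer: 40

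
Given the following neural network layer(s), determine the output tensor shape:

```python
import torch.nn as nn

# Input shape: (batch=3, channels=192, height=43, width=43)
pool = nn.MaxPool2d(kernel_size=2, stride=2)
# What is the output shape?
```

Input: (3, 192, 43, 43) -> Output: (3, 192, 21, 21)

Answer: (3, 192, 21, 21)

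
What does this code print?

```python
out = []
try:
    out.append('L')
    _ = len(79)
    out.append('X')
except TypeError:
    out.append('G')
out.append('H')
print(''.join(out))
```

Execution trace: 'L' (try body) → 'G' (except TypeError) → 'H' (after the try/except). Output: LGH

Answer: LGH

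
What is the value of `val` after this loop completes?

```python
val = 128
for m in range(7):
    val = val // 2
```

Halve 7 times: 128 // 2^7 = 1
`val` takes the values: 128 → 64 → 32 → 16 → 8 → 4 → 2 → 1

Answer: 1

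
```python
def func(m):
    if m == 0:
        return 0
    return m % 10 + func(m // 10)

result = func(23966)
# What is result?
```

Sum of digits of 23966: 6 + 6 + 9 + 3 + 2 = 26

Answer: 26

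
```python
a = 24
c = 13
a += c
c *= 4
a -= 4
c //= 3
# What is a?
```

Trace:
`a = 24` → a = 24
`c = 13` → c = 13
`a += c` → a = 37
`c *= 4` → c = 52
`a -= 4` → a = 33
`c //= 3` → c = 17
So a = 33

Answer: 33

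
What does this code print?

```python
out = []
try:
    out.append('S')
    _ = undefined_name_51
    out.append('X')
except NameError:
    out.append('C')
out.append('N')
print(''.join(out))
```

Execution trace: 'S' (try body) → 'C' (except NameError) → 'N' (after the try/except). Output: SCN

Answer: SCN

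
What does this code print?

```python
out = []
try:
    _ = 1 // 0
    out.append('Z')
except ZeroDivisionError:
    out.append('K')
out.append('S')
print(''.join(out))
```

Execution trace: 'K' (except ZeroDivisionError) → 'S' (after the try/except). Output: KS

Answer: KS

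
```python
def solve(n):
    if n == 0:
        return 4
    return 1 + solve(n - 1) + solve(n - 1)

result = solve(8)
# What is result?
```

solve(n) = 1 + 2·solve(n-1), solve(0)=4. Closed form: (4+1)·2^8 - 1 = 1279.

Answer: 1279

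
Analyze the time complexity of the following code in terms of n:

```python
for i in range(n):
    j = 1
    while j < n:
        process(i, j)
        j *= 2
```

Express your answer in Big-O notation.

This is Linear outer loop, logarithmic inner loop. Time complexity: O(n log n).

Answer: O(n log n)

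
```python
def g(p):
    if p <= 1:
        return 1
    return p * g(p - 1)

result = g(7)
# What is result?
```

g(7) = 7 * 6 * 5 * 4 * 3 * 2 * 1 = 5040

Answer: 5040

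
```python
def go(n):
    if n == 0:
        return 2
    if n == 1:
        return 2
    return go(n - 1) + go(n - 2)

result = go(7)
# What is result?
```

Build up from base cases: go(0)=2, go(1)=2, go(2)=4, go(3)=6, go(4)=10, go(5)=16, go(6)=26, ..., go(7)=42

Answer: 42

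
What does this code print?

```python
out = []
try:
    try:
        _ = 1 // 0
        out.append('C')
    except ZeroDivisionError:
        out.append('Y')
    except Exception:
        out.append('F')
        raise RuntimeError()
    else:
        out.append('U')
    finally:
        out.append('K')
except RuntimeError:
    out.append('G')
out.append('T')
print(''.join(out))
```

Execution trace: 'Y' (except ZeroDivisionError) → 'K' (finally) → 'T' (after the try/except). Output: YKT

Answer: YKT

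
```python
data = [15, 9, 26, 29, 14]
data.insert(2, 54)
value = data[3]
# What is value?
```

Trace:
`data = [15, 9, 26, 29, 14]` → data = [15, 9, 26, 29, 14]
`data.insert(2, 54)` → data = [15, 9, 54, 26, 29, 14]
`value = data[3]` → value = 26
So value = 26

Answer: 26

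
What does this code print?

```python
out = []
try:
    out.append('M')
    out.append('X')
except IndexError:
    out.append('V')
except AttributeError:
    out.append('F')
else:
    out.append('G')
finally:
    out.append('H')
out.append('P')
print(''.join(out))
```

Execution trace: 'M' (try body) → 'X' (try body, no exception) → 'G' (else) → 'H' (finally) → 'P' (after the try/except). Output: MXGHP

Answer: MXGHP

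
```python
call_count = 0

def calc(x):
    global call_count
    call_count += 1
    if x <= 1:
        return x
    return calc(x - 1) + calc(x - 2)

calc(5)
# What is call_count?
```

Calls(x) = 1 + Calls(x-1) + Calls(x-2); Calls(0)=Calls(1)=1. For x=5 this gives 15.

Answer: 15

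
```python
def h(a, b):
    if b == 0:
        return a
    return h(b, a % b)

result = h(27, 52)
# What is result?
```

h(27, 52) -> h(52, 27) -> h(27, 25) -> h(25, 2) -> h(2, 1) -> h(1, 0) -> 1

Answer: 1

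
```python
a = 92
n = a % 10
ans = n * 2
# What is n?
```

Trace:
`a = 92` → a = 92
`n = a % 10` → n = 2
`ans = n * 2` → ans = 4
So n = 2

Answer: 2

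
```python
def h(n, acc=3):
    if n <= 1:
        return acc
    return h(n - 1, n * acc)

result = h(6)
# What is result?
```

Accumulator trace (n, acc): (6, 3) -> (5, 18) -> (4, 90) -> (3, 360) -> (2, 1080) -> (1, 2160) -> return 2160

Answer: 2160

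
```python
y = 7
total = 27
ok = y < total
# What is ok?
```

Trace:
`y = 7` → y = 7
`total = 27` → total = 27
`ok = y < total` → ok = True
So ok = True

Answer: True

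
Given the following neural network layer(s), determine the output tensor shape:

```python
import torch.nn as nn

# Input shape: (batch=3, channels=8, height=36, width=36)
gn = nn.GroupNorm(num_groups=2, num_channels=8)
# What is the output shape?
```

Input: (3, 8, 36, 36) -> Output: (3, 8, 36, 36)

Answer: (3, 8, 36, 36)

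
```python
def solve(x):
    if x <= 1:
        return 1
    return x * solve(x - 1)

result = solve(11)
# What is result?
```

solve(11) = 11 * 10 * 9 * 8 * 7 * 6 * 5 * 4 * 3 * 2 * 1 = 39916800

Answer: 39916800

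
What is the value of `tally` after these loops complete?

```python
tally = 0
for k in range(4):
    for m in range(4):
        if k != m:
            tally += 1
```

4² - 4 (exclude diagonal)
`tally` takes the values: 0 → 1 → 2 → 3 → 4 → 5 → 6 → 7 → 8 → 9 → 10 → 11 → 12

Answer: 12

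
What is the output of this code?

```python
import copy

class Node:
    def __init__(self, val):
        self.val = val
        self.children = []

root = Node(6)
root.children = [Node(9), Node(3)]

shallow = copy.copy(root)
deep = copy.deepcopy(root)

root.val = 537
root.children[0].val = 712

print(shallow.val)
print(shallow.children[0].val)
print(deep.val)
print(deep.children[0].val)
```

Key concept: deep copy with custom objects.
Step by step:
`root = Node(6)` → root = Node(val=6, children=[])
`root.children = [Node(9), Node(3)]` → root = Node(val=6, children=[Node(val=9, children=[]), Node(val=3, children=[])])
`shallow = copy.copy(root)` → shallow = Node(val=6, children=[Node(val=9, children=[]), Node(val=3, children=[])])
`deep = copy.deepcopy(root)` → deep = Node(val=6, children=[Node(val=9, children=[]), Node(val=3, children=[])])
`root.val = 537` → root = Node(val=537, children=[Node(val=9, children=[]), Node(val=3, children=[])])
`root.children[0].val = 712` → root = Node(val=537, children=[Node(val=712, children=[]), Node(val=3, children=[])]); shallow = Node(val=6, children=[Node(val=712, children=[]), Node(val=3, children=[])])
`print(shallow.val)` → prints 6
`print(shallow.children[0].val)` → prints 712
`print(deep.val)` → prints 6
`print(deep.children[0].val)` → prints 9

Answer:
6
712
6
9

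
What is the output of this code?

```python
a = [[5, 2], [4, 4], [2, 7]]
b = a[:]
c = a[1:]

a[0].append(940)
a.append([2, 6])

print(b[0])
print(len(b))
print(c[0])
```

Key concept: slice with nested mutation.
Step by step:
`a = [[5, 2], [4, 4], [2, 7]]` → a = [[5, 2], [4, 4], [2, 7]]
`b = a[:]` → b = [[5, 2], [4, 4], [2, 7]]
`c = a[1:]` → c = [[4, 4], [2, 7]]
`a[0].append(940)` → a = [[5, 2, 940], [4, 4], [2, 7]]; b = [[5, 2, 940], [4, 4], [2, 7]]
`a.append([2, 6])` → a = [[5, 2, 940], [4, 4], [2, 7], [2, 6]]
`print(b[0])` → prints [5, 2, 940]
`print(len(b))` → prints 3
`print(c[0])` → prints [4, 4]

Answer:
[5, 2, 940]
3
[4, 4]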